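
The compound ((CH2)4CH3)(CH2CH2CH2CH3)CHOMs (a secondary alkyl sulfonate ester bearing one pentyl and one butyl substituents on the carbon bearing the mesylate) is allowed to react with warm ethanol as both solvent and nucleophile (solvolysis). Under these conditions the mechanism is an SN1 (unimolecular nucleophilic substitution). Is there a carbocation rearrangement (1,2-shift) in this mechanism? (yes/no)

The first-formed carbocation is secondary.
No single 1,2-shift to an adjacent carbon would produce a more-substituted cation than the one already present, so no rearrangement occurs.

no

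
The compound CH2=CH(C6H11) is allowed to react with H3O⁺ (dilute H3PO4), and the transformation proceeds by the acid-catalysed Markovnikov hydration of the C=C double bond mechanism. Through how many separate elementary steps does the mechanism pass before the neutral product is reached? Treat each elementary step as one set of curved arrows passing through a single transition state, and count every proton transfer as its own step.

Step 1: The π electrons of the C=C bond attack a proton of H3O⁺; Markovnikov addition places the new C–H on the less-substituted alkene carbon, so the positive charge ends up on the more-substituted carbon — a secondary carbocation. H2O is released.
Step 2: Carbocation rearrangement: a 1,2-hydride shift from the adjacent cyclohexyl carbon converts the initially-formed secondary cation into the more stable tertiary cation.
Step 3: Water acts as the nucleophile: an oxygen lone pair bonds to the cationic carbon, giving an oxonium-ion intermediate.
Step 4: Proton transfer from the O–H of the oxonium ion to H2O completes the catalytic cycle and yields the alcohol.
Total: 4 elementary steps.

4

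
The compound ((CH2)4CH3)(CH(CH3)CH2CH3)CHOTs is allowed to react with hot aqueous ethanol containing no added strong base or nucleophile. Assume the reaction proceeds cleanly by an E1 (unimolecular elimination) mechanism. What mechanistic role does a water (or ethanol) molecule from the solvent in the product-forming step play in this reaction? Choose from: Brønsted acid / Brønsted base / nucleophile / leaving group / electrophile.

Step 3: Loss of a β-proton to a water (or ethanol) molecule of the solvent: the C–H bonding pair collapses toward the cationic carbon to form the C=C π bond, yielding the alkene.
A water (or ethanol) molecule from the solvent in the product-forming step accepts a proton in a proton-transfer step — a Brønsted base.

Brønsted base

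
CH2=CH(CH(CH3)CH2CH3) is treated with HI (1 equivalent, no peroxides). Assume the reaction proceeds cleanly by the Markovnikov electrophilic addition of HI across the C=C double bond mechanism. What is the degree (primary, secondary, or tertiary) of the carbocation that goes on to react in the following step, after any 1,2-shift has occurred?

Step 1: The π electrons of the C=C bond attack a proton of HI; Markovnikov addition places the new C–H on the less-substituted alkene carbon, so the positive charge ends up on the more-substituted carbon — a secondary carbocation. The H–I bond breaks heterolytically, releasing I⁻.
Step 2: A hydride (H with its bonding pair) migrates from the adjacent sec-butyl carbon to the cationic centre — a 1,2-hydride shift — upgrading the secondary cation to a tertiary one.
The cation rearranges from secondary to tertiary via a 1,2-hydride shift from the adjacent sec-butyl carbon; the tertiary cation is what reacts next.

tertiary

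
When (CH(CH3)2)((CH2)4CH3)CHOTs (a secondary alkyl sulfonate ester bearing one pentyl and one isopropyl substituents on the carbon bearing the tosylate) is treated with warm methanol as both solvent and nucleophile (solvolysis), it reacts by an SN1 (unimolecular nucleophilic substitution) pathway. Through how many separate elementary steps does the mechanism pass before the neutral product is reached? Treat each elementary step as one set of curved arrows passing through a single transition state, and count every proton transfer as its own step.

4

Step 1: Unassisted departure of TsO⁻ (taking the C–O bonding pair) generates a secondary carbocation.
Step 2: Carbocation rearrangement: a 1,2-hydride shift from the adjacent isopropyl carbon converts the initially-formed secondary cation into the more stable tertiary cation.
Step 3: Nucleophilic capture: the oxygen of CH3OH bonds to the cationic carbon, producing an oxonium-ion intermediate.
Step 4: A second solvent molecule removes the proton on oxygen, giving the neutral ether product.
Total: 4 elementary steps.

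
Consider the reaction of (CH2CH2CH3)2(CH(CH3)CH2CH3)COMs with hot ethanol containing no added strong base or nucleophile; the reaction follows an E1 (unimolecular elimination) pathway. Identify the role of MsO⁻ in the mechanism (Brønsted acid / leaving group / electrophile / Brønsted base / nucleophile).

Step 1: Ionisation: the C–O σ-bond cleaves heterolytically; both bonding electrons depart with MsO⁻, leaving a tertiary carbocation at the α-carbon.
MsO⁻ departs with both electrons of the breaking σ-bond — that is the definition of a leaving group.

leaving group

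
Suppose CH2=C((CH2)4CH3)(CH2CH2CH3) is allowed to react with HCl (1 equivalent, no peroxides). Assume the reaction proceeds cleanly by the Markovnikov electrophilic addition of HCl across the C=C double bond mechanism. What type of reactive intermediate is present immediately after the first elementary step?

Step 1: Protonation of the alkene by HCl: the π bond acts as the nucleophile and picks up H⁺, giving the more stable (Markovnikov) tertiary carbocation. The H–Cl bond breaks heterolytically, releasing Cl⁻.
After step 1 the species present is a tertiary carbocation.

tertiary carbocation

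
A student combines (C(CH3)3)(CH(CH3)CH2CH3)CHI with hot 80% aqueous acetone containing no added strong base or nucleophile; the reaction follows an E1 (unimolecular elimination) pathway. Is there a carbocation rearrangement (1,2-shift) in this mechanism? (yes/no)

The first-formed carbocation is secondary.
The adjacent sec-butyl carbon already bears 2 other carbon substituents and has a hydrogen to migrate; after a 1,2-hydride shift from that carbon the positive charge sits on a tertiary centre.
Tertiary is more stable than secondary, so the shift occurs.

yes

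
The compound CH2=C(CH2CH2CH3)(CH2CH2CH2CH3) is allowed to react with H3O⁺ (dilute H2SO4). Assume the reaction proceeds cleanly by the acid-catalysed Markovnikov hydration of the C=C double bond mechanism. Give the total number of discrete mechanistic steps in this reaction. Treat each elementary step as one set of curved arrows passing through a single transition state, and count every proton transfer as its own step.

Step 1: Electrophilic addition begins with the π(C=C) electrons forming a bond to the proton of H3O⁺. Following Markovnikov's rule, the resulting cation is tertiary. H2O is released.
(No 1,2-shift: no single shift to an adjacent carbon would give a more stable cation.)
Step 2: Water acts as the nucleophile: an oxygen lone pair bonds to the cationic carbon, giving an oxonium-ion intermediate.
Step 3: H2O removes a proton from the oxonium oxygen, regenerating H3O⁺ and giving the neutral alcohol.
Total: 3 elementary steps.

3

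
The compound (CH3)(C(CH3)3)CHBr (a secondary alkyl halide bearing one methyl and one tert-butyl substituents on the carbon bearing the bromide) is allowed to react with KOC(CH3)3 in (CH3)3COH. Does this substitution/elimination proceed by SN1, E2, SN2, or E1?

Conditions: a strong/bulky base with a secondary substrate bearing a β-hydrogen.
These conditions are the textbook signature of the E2 pathway.
A strong (often hindered) base removes a β-H in concert with loss of the leaving group — bimolecular elimination.

E2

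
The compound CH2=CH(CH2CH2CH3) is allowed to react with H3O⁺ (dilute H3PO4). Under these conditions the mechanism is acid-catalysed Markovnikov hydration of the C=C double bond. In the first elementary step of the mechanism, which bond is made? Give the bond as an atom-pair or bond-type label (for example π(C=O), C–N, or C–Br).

Step 1: The π electrons of the C=C bond attack a proton of H3O⁺; Markovnikov addition places the new C–H on the less-substituted alkene carbon, so the positive charge ends up on the more-substituted carbon — a secondary carbocation. H2O is released.
The bond formed in this step is the C–H bond.

C–H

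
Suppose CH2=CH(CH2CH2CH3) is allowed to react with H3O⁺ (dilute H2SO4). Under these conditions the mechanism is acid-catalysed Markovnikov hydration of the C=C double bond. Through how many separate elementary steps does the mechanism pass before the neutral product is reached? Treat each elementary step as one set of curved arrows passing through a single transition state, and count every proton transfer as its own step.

3

Step 1: The π electrons of the C=C bond attack a proton of H3O⁺; Markovnikov addition places the new C–H on the less-substituted alkene carbon, so the positive charge ends up on the more-substituted carbon — a secondary carbocation. H2O is released.
(No 1,2-shift: no single shift to an adjacent carbon would give a more stable cation.)
Step 2: Nucleophilic capture of the cation by H2O produces the protonated alcohol (an oxonium ion).
Step 3: Deprotonation of the oxonium ion by a water molecule delivers the neutral alcohol and regenerates the acid catalyst.
Total: 3 elementary steps.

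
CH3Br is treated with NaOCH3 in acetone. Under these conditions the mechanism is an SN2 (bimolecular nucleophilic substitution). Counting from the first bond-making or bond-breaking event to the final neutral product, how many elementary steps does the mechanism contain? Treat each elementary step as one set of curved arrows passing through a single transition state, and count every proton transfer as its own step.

Step 1: The methoxide nucleophile donates a lone pair from O to the α-carbon in a backside attack; simultaneously the C–Br σ-bond breaks and both of its electrons leave with Br⁻. One concerted step with inversion of configuration.
Total: 1 elementary step.

1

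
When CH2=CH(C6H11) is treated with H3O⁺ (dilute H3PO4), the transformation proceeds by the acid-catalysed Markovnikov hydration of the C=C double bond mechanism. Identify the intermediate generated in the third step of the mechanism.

oxonium ion

Step 1: The π electrons of the C=C bond attack a proton of H3O⁺; Markovnikov addition places the new C–H on the less-substituted alkene carbon, so the positive charge ends up on the more-substituted carbon — a secondary carbocation. H2O is released.
Step 2: Carbocation rearrangement: a 1,2-hydride shift from the adjacent cyclohexyl carbon converts the initially-formed secondary cation into the more stable tertiary cation.
Step 3: Nucleophilic capture of the cation by H2O produces the protonated alcohol (an oxonium ion).
After step 3 the species present is an oxonium ion.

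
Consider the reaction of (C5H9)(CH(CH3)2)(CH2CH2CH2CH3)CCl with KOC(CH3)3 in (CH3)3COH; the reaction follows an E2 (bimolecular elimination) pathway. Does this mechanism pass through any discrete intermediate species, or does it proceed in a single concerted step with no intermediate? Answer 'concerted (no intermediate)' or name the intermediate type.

The strong base (CH3)3CO⁻ removes a β-hydrogen; in the same concerted event the electrons of the breaking C–H bond form the new π(C=C) bond and the C–Cl σ-bond breaks, expelling Cl⁻. Anti-periplanar geometry; one transition state.
All bond changes occur in one transition state; no discrete intermediate is formed.

concerted (no intermediate)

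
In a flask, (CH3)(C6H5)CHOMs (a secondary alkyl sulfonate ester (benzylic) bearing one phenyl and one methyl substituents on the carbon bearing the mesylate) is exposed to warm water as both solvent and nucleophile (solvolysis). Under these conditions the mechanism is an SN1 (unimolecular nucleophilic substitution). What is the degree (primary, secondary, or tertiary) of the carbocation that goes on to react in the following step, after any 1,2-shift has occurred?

secondary

Step 1: The C–O bond breaks with both electrons going to the mesylate; MsO⁻ leaves and a secondary carbocation remains.
No single 1,2-shift to an adjacent carbon would give a more-substituted cation, so no rearrangement occurs.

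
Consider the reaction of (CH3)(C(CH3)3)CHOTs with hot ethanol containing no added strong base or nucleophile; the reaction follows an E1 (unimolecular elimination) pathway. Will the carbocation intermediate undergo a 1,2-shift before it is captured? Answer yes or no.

The first-formed carbocation is secondary.
The adjacent tert-butyl carbon has no hydrogen but bears methyl groups; migration of one methyl with its bonding pair (a 1,2-methyl shift) places the charge on a tertiary centre.
Tertiary is more stable than secondary, so the shift occurs.

yes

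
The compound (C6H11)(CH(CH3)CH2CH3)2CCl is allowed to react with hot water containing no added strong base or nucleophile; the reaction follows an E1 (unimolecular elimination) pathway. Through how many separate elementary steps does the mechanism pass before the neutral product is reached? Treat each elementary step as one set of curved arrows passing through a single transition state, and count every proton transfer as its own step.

2

Step 1: Ionisation: the C–Cl σ-bond cleaves heterolytically; both bonding electrons depart with Cl⁻, leaving a tertiary carbocation at the α-carbon.
(No 1,2-shift: no single shift to an adjacent carbon would give a more stable cation.)
Step 2: Loss of a β-proton to a water molecule of the solvent: the C–H bonding pair collapses toward the cationic carbon to form the C=C π bond, yielding the alkene.
Total: 2 elementary steps.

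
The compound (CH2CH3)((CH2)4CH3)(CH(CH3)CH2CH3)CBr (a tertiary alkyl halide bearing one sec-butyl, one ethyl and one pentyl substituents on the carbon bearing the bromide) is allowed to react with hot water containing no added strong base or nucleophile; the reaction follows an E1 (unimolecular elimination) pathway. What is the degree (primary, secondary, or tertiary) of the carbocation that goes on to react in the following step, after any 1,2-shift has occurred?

tertiary

Step 1: Unassisted departure of Br⁻ (taking the C–Br bonding pair) generates a tertiary carbocation.
No single 1,2-shift to an adjacent carbon would give a more-substituted cation, so no rearrangement occurs.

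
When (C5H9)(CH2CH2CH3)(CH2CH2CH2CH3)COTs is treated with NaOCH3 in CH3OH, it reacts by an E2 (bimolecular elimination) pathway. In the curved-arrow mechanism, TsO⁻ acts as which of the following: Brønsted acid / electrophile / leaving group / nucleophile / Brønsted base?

Step 1: Concerted anti-periplanar elimination: CH3O⁻ abstracts a β-H while TsO⁻ leaves, and the C–H electrons become the new C=C π bond — all in a single transition state.
TsO⁻ departs with both electrons of the breaking σ-bond — that is the definition of a leaving group.

leaving group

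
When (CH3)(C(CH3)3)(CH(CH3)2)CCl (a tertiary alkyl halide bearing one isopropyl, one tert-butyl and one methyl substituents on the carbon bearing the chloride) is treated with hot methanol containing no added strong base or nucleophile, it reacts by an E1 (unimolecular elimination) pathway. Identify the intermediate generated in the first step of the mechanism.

Step 1: Ionisation: the C–Cl σ-bond cleaves heterolytically; both bonding electrons depart with Cl⁻, leaving a tertiary carbocation at the α-carbon.
After step 1 the species present is a tertiary carbocation.

tertiary carbocation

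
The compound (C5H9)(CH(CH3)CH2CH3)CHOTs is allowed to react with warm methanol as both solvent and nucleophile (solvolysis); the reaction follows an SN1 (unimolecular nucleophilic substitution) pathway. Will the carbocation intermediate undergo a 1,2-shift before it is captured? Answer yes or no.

yes

The first-formed carbocation is secondary.
The adjacent sec-butyl carbon already bears 2 other carbon substituents and has a hydrogen to migrate; after a 1,2-hydride shift from that carbon the positive charge sits on a tertiary centre.
Tertiary is more stable than secondary, so the shift occurs.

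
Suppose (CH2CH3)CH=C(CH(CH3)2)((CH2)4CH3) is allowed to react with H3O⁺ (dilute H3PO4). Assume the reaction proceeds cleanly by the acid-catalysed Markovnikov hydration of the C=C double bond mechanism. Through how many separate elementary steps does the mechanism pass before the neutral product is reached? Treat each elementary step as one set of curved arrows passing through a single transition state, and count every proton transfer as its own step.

3

Step 1: Protonation of the alkene by H3O⁺: the π bond acts as the nucleophile and picks up H⁺, giving the more stable (Markovnikov) tertiary carbocation. H2O is released.
(No 1,2-shift: no single shift to an adjacent carbon would give a more stable cation.)
Step 2: A lone pair on the oxygen of H2O attacks the carbocation, forming a C–O bond and an oxonium ion (a protonated alcohol).
Step 3: H2O removes a proton from the oxonium oxygen, regenerating H3O⁺ and giving the neutral alcohol.
Total: 3 elementary steps.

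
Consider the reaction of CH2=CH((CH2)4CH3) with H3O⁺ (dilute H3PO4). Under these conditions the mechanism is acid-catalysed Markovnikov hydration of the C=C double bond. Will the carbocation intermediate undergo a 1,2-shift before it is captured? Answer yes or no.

The first-formed carbocation is secondary.
No single 1,2-shift to an adjacent carbon would produce a more-substituted cation than the one already present, so no rearrangement occurs.

no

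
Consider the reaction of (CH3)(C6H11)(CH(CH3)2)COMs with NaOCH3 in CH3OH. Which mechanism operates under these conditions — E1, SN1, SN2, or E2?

E2

Conditions: a strong base with a tertiary substrate bearing a β-hydrogen.
These conditions are the textbook signature of the E2 pathway.
A strong (often hindered) base removes a β-H in concert with loss of the leaving group — bimolecular elimination.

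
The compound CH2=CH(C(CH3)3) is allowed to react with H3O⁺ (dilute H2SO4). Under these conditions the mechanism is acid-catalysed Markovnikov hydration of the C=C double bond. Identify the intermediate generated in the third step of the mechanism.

oxonium ion

Step 1: Protonation of the alkene by H3O⁺: the π bond acts as the nucleophile and picks up H⁺, giving the more stable (Markovnikov) secondary carbocation. H2O is released.
Step 2: A 1,2-methyl shift from the adjacent tert-butyl carbon moves the positive charge from the secondary centre to an adjacent carbon, generating a more stable tertiary carbocation.
Step 3: Water acts as the nucleophile: an oxygen lone pair bonds to the cationic carbon, giving an oxonium-ion intermediate.
After step 3 the species present is an oxonium ion.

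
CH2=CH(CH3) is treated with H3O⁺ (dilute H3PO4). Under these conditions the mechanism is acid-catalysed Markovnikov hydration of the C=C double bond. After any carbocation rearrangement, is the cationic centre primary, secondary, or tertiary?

secondary

Step 1: Electrophilic addition begins with the π(C=C) electrons forming a bond to the proton of H3O⁺. Following Markovnikov's rule, the resulting cation is secondary. H2O is released.
No single 1,2-shift to an adjacent carbon would give a more-substituted cation, so no rearrangement occurs.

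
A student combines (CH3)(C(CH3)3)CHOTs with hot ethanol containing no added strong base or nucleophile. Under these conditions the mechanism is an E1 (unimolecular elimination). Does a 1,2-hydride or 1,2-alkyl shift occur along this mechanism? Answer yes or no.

yes

The first-formed carbocation is secondary.
The adjacent tert-butyl carbon has no hydrogen but bears methyl groups; migration of one methyl with its bonding pair (a 1,2-methyl shift) places the charge on a tertiary centre.
Tertiary is more stable than secondary, so the shift occurs.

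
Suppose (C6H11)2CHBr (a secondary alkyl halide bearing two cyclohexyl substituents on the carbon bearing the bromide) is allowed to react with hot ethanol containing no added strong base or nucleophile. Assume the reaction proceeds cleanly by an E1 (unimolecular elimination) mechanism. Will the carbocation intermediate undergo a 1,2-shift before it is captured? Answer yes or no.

The first-formed carbocation is secondary.
The adjacent cyclohexyl carbon already bears 2 other carbon substituents and has a hydrogen to migrate; after a 1,2-hydride shift from that carbon the positive charge sits on a tertiary centre.
Tertiary is more stable than secondary, so the shift occurs.

yes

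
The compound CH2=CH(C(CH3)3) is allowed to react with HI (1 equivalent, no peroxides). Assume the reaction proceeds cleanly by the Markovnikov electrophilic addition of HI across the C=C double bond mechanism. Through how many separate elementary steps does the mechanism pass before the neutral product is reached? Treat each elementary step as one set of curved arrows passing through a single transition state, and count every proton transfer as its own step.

3

Step 1: Electrophilic addition begins with the π(C=C) electrons forming a bond to the proton of HI. Following Markovnikov's rule, the resulting cation is secondary. The H–I bond breaks heterolytically, releasing I⁻.
Step 2: A 1,2-methyl shift from the adjacent tert-butyl carbon moves the positive charge from the secondary centre to an adjacent carbon, generating a more stable tertiary carbocation.
Step 3: Nucleophilic attack by I⁻ on the carbocation completes the addition, giving R–I.
Total: 3 elementary steps.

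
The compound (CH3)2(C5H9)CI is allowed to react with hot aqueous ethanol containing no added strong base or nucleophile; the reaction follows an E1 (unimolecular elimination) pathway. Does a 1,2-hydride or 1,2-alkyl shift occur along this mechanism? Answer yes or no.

The first-formed carbocation is tertiary.
No single 1,2-shift to an adjacent carbon would produce a more-substituted cation than the one already present, so no rearrangement occurs.

no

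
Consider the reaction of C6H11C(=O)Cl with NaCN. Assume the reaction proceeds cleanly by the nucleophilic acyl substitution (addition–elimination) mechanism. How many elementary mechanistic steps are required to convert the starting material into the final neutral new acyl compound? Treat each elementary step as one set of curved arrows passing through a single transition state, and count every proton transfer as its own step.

2

Step 1: A lone pair on the C of CN⁻ attacks the electrophilic acyl carbon; the π(C=O) electrons move onto oxygen, giving a tetrahedral intermediate.
Step 2: Elimination step: re-formation of the carbonyl π bond drives out Cl⁻, giving the new acyl compound.
Total: 2 elementary steps.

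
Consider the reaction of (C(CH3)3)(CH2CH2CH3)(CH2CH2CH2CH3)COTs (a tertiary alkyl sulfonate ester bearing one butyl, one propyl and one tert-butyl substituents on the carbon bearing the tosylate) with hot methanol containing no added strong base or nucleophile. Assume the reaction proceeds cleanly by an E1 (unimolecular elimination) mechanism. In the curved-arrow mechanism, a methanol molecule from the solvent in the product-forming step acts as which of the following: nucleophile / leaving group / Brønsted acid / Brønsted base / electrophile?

Step 2: A methanol molecule (solvent) deprotonates a β-carbon; as the C–H bond breaks, those electrons form the new alkene π bond.
A methanol molecule from the solvent in the product-forming step accepts a proton in a proton-transfer step — a Brønsted base.

Brønsted base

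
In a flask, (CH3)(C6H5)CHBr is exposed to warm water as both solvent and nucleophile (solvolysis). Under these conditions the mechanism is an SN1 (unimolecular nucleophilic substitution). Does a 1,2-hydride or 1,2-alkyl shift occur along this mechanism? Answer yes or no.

The first-formed carbocation is secondary.
No single 1,2-shift to an adjacent carbon would produce a more-substituted cation than the one already present, so no rearrangement occurs.

no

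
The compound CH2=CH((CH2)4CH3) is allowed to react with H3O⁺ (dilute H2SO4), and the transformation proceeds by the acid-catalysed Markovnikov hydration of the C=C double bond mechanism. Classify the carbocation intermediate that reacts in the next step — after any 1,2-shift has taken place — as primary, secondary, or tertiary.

secondary

Step 1: Electrophilic addition begins with the π(C=C) electrons forming a bond to the proton of H3O⁺. Following Markovnikov's rule, the resulting cation is secondary. H2O is released.
No single 1,2-shift to an adjacent carbon would give a more-substituted cation, so no rearrangement occurs.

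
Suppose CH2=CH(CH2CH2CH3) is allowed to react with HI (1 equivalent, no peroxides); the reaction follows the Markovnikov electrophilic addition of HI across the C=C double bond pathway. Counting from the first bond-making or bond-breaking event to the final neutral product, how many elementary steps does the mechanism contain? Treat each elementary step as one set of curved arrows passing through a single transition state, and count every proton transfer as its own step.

Step 1: Electrophilic addition begins with the π(C=C) electrons forming a bond to the proton of HI. Following Markovnikov's rule, the resulting cation is secondary. The H–I bond breaks heterolytically, releasing I⁻.
(No 1,2-shift: no single shift to an adjacent carbon would give a more stable cation.)
Step 2: Nucleophilic attack by I⁻ on the carbocation completes the addition, giving R–I.
Total: 2 elementary steps.

2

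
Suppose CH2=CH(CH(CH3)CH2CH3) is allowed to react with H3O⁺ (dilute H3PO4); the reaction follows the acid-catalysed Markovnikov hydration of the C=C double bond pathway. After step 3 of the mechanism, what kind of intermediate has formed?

Step 1: Electrophilic addition begins with the π(C=C) electrons forming a bond to the proton of H3O⁺. Following Markovnikov's rule, the resulting cation is secondary. H2O is released.
Step 2: A hydride (H with its bonding pair) migrates from the adjacent sec-butyl carbon to the cationic centre — a 1,2-hydride shift — upgrading the secondary cation to a tertiary one.
Step 3: Nucleophilic capture of the cation by H2O produces the protonated alcohol (an oxonium ion).
After step 3 the species present is an oxonium ion.

oxonium ion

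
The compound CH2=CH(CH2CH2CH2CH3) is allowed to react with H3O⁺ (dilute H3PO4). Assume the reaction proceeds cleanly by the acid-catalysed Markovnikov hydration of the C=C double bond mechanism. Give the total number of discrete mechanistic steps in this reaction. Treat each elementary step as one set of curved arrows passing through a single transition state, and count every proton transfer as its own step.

Step 1: The π electrons of the C=C bond attack a proton of H3O⁺; Markovnikov addition places the new C–H on the less-substituted alkene carbon, so the positive charge ends up on the more-substituted carbon — a secondary carbocation. H2O is released.
(No 1,2-shift: no single shift to an adjacent carbon would give a more stable cation.)
Step 2: A lone pair on the oxygen of H2O attacks the carbocation, forming a C–O bond and an oxonium ion (a protonated alcohol).
Step 3: Deprotonation of the oxonium ion by a water molecule delivers the neutral alcohol and regenerates the acid catalyst.
Total: 3 elementary steps.

3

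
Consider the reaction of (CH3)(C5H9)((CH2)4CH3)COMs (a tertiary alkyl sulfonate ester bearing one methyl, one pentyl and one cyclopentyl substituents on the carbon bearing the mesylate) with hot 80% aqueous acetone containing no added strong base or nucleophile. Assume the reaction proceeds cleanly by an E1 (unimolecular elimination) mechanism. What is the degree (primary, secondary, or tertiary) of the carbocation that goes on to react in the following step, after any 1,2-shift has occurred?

Step 1: Ionisation: the C–O σ-bond cleaves heterolytically; both bonding electrons depart with MsO⁻, leaving a tertiary carbocation at the α-carbon.
No single 1,2-shift to an adjacent carbon would give a more-substituted cation, so no rearrangement occurs.

tertiary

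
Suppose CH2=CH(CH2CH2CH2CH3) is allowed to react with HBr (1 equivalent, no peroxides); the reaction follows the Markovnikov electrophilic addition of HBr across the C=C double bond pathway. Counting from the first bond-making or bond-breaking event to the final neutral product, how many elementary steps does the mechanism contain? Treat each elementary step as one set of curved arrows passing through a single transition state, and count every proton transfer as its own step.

2

Step 1: The π electrons of the C=C bond attack a proton of HBr; Markovnikov addition places the new C–H on the less-substituted alkene carbon, so the positive charge ends up on the more-substituted carbon — a secondary carbocation. The H–Br bond breaks heterolytically, releasing Br⁻.
(No 1,2-shift: no single shift to an adjacent carbon would give a more stable cation.)
Step 2: Br⁻ captures the cation: a lone pair on Br⁻ fills the empty p orbital, producing the alkyl halide product.
Total: 2 elementary steps.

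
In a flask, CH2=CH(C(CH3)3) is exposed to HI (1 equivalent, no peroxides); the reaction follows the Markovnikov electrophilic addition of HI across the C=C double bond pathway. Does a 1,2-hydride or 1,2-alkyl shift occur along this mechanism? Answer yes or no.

yes

The first-formed carbocation is secondary.
The adjacent tert-butyl carbon has no hydrogen but bears methyl groups; migration of one methyl with its bonding pair (a 1,2-methyl shift) places the charge on a tertiary centre.
Tertiary is more stable than secondary, so the shift occurs.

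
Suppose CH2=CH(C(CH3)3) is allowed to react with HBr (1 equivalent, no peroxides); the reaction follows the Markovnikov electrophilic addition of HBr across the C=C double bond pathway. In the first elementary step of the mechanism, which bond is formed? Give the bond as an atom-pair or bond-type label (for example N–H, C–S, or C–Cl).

Step 1: Protonation of the alkene by HBr: the π bond acts as the nucleophile and picks up H⁺, giving the more stable (Markovnikov) secondary carbocation. The H–Br bond breaks heterolytically, releasing Br⁻.
The bond formed in this step is the C–H bond.

C–H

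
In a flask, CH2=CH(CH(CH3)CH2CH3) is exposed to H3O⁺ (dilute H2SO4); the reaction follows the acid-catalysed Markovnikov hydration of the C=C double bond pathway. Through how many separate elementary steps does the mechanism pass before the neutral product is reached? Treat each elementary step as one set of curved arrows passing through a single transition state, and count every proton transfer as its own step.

Step 1: Electrophilic addition begins with the π(C=C) electrons forming a bond to the proton of H3O⁺. Following Markovnikov's rule, the resulting cation is secondary. H2O is released.
Step 2: A hydride (H with its bonding pair) migrates from the adjacent sec-butyl carbon to the cationic centre — a 1,2-hydride shift — upgrading the secondary cation to a tertiary one.
Step 3: A lone pair on the oxygen of H2O attacks the carbocation, forming a C–O bond and an oxonium ion (a protonated alcohol).
Step 4: Deprotonation of the oxonium ion by a water molecule delivers the neutral alcohol and regenerates the acid catalyst.
Total: 4 elementary steps.

4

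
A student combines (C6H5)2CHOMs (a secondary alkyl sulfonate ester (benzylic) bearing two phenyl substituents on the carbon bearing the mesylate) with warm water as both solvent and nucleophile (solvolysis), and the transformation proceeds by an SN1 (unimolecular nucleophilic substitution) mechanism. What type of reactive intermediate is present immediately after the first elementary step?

secondary carbocation

Step 1: Unassisted departure of MsO⁻ (taking the C–O bonding pair) generates a secondary carbocation.
After step 1 the species present is a secondary carbocation.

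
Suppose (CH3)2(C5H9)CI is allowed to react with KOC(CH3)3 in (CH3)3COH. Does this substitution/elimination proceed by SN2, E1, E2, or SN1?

E2

Conditions: a strong/bulky base with a tertiary substrate bearing a β-hydrogen.
These conditions are the textbook signature of the E2 pathway.
A strong (often hindered) base removes a β-H in concert with loss of the leaving group — bimolecular elimination.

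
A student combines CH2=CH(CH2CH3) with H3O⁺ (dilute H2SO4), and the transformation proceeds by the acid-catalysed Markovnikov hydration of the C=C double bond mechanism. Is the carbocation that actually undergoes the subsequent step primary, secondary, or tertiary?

secondary

Step 1: The π electrons of the C=C bond attack a proton of H3O⁺; Markovnikov addition places the new C–H on the less-substituted alkene carbon, so the positive charge ends up on the more-substituted carbon — a secondary carbocation. H2O is released.
No single 1,2-shift to an adjacent carbon would give a more-substituted cation, so no rearrangement occurs.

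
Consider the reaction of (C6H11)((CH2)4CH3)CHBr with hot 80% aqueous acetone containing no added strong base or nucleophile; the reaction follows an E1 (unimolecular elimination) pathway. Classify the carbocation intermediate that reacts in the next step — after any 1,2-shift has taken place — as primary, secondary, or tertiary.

tertiary

Step 1: Ionisation: the C–Br σ-bond cleaves heterolytically; both bonding electrons depart with Br⁻, leaving a secondary carbocation at the α-carbon.
Step 2: A 1,2-hydride shift from the adjacent cyclohexyl carbon moves the positive charge from the secondary centre to an adjacent carbon, generating a more stable tertiary carbocation.
The cation rearranges from secondary to tertiary via a 1,2-hydride shift from the adjacent cyclohexyl carbon; the tertiary cation is what reacts next.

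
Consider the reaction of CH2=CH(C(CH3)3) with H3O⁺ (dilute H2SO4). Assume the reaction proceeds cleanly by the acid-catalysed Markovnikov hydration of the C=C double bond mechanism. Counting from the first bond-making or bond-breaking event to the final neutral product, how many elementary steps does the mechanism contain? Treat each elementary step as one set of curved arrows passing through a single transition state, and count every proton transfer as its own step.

Step 1: Protonation of the alkene by H3O⁺: the π bond acts as the nucleophile and picks up H⁺, giving the more stable (Markovnikov) secondary carbocation. H2O is released.
Step 2: A 1,2-methyl shift from the adjacent tert-butyl carbon moves the positive charge from the secondary centre to an adjacent carbon, generating a more stable tertiary carbocation.
Step 3: Water acts as the nucleophile: an oxygen lone pair bonds to the cationic carbon, giving an oxonium-ion intermediate.
Step 4: H2O removes a proton from the oxonium oxygen, regenerating H3O⁺ and giving the neutral alcohol.
Total: 4 elementary steps.

4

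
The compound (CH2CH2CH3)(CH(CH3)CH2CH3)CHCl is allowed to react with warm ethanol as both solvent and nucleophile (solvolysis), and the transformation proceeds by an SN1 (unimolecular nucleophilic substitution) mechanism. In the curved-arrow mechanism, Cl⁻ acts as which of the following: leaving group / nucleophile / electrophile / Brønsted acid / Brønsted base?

Step 1: Unassisted departure of Cl⁻ (taking the C–Cl bonding pair) generates a secondary carbocation.
Cl⁻ departs with both electrons of the breaking σ-bond — that is the definition of a leaving group.

leaving group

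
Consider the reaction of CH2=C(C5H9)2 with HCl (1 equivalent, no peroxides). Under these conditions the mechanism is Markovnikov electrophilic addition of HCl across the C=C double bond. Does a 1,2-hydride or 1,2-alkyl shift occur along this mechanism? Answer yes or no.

no

The first-formed carbocation is tertiary.
No single 1,2-shift to an adjacent carbon would produce a more-substituted cation than the one already present, so no rearrangement occurs.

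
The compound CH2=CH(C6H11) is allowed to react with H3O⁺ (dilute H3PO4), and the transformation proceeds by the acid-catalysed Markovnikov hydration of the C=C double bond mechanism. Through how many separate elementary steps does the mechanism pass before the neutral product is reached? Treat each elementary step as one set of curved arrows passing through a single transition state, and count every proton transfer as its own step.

Step 1: The π electrons of the C=C bond attack a proton of H3O⁺; Markovnikov addition places the new C–H on the less-substituted alkene carbon, so the positive charge ends up on the more-substituted carbon — a secondary carbocation. H2O is released.
Step 2: A 1,2-hydride shift from the adjacent cyclohexyl carbon moves the positive charge from the secondary centre to an adjacent carbon, generating a more stable tertiary carbocation.
Step 3: Water acts as the nucleophile: an oxygen lone pair bonds to the cationic carbon, giving an oxonium-ion intermediate.
Step 4: H2O removes a proton from the oxonium oxygen, regenerating H3O⁺ and giving the neutral alcohol.
Total: 4 elementary steps.

4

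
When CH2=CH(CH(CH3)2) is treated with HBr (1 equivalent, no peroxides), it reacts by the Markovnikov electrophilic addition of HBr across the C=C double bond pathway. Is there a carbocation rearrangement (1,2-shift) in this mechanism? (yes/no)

The first-formed carbocation is secondary.
The adjacent isopropyl carbon already bears 2 other carbon substituents and has a hydrogen to migrate; after a 1,2-hydride shift from that carbon the positive charge sits on a tertiary centre.
Tertiary is more stable than secondary, so the shift occurs.

yes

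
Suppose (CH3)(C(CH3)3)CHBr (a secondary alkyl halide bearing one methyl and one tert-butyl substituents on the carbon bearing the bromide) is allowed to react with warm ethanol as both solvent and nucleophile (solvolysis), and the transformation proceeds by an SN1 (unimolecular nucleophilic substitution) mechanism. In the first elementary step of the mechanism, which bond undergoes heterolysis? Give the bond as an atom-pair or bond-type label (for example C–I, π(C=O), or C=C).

Step 1: Unassisted departure of Br⁻ (taking the C–Br bonding pair) generates a secondary carbocation.
The bond broken in this step is the C–Br bond.

C–Br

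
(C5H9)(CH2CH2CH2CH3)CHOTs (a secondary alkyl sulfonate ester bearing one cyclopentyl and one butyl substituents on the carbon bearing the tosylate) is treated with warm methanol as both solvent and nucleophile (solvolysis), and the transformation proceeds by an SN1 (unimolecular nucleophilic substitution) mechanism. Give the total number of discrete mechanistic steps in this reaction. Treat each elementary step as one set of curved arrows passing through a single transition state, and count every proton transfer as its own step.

4

Step 1: The C–O bond breaks with both electrons going to the tosylate; TsO⁻ leaves and a secondary carbocation remains.
Step 2: Carbocation rearrangement: a 1,2-hydride shift from the adjacent cyclopentyl carbon converts the initially-formed secondary cation into the more stable tertiary cation.
Step 3: A lone pair on the oxygen of CH3OH attacks the carbocation, forming a new C–O σ-bond and an oxonium ion.
Step 4: Proton transfer from the O–H of the oxonium ion to a solvent molecule delivers the neutral ether.
Total: 4 elementary steps.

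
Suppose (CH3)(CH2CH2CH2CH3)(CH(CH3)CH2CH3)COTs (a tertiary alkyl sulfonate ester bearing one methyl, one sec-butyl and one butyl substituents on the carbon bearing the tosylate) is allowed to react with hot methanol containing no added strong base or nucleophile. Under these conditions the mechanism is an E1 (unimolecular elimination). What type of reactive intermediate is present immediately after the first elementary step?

tertiary carbocation

Step 1: The C–O bond breaks with both electrons going to the tosylate; TsO⁻ leaves and a tertiary carbocation remains.
After step 1 the species present is a tertiary carbocation.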